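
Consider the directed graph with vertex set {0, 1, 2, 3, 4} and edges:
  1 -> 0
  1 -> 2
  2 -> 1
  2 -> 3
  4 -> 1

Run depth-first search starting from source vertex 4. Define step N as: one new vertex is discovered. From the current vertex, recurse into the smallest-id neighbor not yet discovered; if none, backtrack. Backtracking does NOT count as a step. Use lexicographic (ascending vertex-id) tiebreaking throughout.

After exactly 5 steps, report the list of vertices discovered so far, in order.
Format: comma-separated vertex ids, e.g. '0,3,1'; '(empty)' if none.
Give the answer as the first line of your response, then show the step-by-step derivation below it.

4,1,0,2,3

step 1: discover 4; path=4; order=4
step 2: discover 1; path=4>1; order=4,1
step 3: discover 0; path=4>1>0; order=4,1,0
step 4: discover 2; path=4>1>2; order=4,1,0,2
step 5: discover 3; path=4>1>2>3; order=4,1,0,2,3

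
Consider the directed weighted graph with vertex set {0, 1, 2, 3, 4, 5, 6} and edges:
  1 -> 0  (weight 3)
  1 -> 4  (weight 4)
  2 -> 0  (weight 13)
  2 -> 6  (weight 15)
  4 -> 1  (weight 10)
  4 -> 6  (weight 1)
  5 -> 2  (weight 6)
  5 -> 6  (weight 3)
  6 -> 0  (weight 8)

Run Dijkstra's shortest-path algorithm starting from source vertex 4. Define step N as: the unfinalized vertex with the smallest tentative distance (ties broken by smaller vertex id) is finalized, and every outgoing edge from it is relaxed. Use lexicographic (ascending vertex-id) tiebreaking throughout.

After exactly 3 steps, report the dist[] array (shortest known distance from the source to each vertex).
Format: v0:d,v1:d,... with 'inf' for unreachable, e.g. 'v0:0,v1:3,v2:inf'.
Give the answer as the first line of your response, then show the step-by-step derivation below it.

v0:9,v1:10,v2:inf,v3:inf,v4:0,v5:inf,v6:1

step 1: dist = v0:inf,v1:10,v2:inf,v3:inf,v4:0,v5:inf,v6:1
step 2: dist = v0:9,v1:10,v2:inf,v3:inf,v4:0,v5:inf,v6:1
step 3: dist = v0:9,v1:10,v2:inf,v3:inf,v4:0,v5:inf,v6:1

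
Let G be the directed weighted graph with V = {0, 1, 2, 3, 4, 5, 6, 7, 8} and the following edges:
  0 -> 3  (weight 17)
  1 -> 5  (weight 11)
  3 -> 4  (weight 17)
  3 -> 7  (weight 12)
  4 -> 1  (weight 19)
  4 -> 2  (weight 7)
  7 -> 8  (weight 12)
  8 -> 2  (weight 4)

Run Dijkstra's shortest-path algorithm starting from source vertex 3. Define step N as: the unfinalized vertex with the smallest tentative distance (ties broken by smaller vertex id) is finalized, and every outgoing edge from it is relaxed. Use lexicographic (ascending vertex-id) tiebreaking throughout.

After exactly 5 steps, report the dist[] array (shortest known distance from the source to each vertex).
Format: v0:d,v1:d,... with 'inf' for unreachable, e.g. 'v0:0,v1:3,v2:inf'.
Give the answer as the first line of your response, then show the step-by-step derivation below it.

v0:inf,v1:36,v2:24,v3:0,v4:17,v5:inf,v6:inf,v7:12,v8:24

step 1: dist = v0:inf,v1:inf,v2:inf,v3:0,v4:17,v5:inf,v6:inf,v7:12,v8:inf
step 2: dist = v0:inf,v1:inf,v2:inf,v3:0,v4:17,v5:inf,v6:inf,v7:12,v8:24
step 3: dist = v0:inf,v1:36,v2:24,v3:0,v4:17,v5:inf,v6:inf,v7:12,v8:24
step 4: dist = v0:inf,v1:36,v2:24,v3:0,v4:17,v5:inf,v6:inf,v7:12,v8:24
step 5: dist = v0:inf,v1:36,v2:24,v3:0,v4:17,v5:inf,v6:inf,v7:12,v8:24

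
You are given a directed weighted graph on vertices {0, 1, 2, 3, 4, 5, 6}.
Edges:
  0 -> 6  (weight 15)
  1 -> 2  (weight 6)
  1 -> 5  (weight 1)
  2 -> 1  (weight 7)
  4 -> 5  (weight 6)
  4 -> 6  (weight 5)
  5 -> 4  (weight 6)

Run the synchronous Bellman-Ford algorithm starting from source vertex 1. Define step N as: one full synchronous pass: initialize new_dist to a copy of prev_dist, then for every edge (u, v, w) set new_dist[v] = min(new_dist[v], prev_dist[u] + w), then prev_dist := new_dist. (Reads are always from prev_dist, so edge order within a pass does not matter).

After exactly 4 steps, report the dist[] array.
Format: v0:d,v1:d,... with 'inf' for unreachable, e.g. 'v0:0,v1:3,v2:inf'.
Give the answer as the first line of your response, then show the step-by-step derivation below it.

v0:inf,v1:0,v2:6,v3:inf,v4:7,v5:1,v6:12

step 1: dist = v0:inf,v1:0,v2:6,v3:inf,v4:inf,v5:1,v6:inf
step 2: dist = v0:inf,v1:0,v2:6,v3:inf,v4:7,v5:1,v6:inf
step 3: dist = v0:inf,v1:0,v2:6,v3:inf,v4:7,v5:1,v6:12
step 4: dist = v0:inf,v1:0,v2:6,v3:inf,v4:7,v5:1,v6:12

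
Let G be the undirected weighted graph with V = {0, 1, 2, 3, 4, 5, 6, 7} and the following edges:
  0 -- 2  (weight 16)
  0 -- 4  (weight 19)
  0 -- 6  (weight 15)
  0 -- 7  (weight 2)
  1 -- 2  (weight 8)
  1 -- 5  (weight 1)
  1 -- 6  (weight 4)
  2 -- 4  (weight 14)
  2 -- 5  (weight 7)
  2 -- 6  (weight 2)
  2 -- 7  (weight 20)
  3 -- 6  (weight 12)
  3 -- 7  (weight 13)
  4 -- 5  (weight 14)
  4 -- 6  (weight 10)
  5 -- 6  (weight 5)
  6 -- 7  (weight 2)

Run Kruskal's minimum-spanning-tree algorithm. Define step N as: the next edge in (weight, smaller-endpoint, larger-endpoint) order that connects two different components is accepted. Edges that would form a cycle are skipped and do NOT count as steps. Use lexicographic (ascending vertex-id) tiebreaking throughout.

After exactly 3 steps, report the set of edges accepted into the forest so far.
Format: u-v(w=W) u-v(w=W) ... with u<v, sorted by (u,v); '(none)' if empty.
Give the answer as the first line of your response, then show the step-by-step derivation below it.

0-7(w=2) 1-5(w=1) 2-6(w=2)

step 1: add edge 1-5 (w=1); MST = {1-5(w=1)}
step 2: add edge 0-7 (w=2); MST = {0-7(w=2) 1-5(w=1)}
step 3: add edge 2-6 (w=2); MST = {0-7(w=2) 1-5(w=1) 2-6(w=2)}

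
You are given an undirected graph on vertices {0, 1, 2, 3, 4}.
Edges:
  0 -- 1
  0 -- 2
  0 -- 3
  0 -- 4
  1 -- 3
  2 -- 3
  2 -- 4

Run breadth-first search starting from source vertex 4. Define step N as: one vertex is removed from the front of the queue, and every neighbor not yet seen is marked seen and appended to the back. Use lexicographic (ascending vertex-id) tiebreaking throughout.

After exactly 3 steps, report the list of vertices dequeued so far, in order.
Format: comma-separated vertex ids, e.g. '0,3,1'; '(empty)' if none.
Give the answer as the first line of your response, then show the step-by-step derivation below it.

4,0,2

step 1: dequeue 4; queue=[0,2]; order=4
step 2: dequeue 0; queue=[2,1,3]; order=4,0
step 3: dequeue 2; queue=[1,3]; order=4,0,2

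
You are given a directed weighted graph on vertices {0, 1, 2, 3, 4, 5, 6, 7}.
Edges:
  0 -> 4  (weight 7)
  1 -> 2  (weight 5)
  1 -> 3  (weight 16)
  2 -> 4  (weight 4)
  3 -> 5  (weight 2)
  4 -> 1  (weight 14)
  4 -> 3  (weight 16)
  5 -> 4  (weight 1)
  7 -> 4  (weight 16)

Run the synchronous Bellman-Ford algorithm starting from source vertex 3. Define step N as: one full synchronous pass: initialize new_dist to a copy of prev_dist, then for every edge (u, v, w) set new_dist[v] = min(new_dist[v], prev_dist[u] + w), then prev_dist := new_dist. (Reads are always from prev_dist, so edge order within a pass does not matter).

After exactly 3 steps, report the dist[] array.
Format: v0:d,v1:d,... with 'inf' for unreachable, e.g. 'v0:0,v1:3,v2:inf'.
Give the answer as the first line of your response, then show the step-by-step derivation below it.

v0:inf,v1:17,v2:inf,v3:0,v4:3,v5:2,v6:inf,v7:inf

step 1: dist = v0:inf,v1:inf,v2:inf,v3:0,v4:inf,v5:2,v6:inf,v7:inf
step 2: dist = v0:inf,v1:inf,v2:inf,v3:0,v4:3,v5:2,v6:inf,v7:inf
step 3: dist = v0:inf,v1:17,v2:inf,v3:0,v4:3,v5:2,v6:inf,v7:inf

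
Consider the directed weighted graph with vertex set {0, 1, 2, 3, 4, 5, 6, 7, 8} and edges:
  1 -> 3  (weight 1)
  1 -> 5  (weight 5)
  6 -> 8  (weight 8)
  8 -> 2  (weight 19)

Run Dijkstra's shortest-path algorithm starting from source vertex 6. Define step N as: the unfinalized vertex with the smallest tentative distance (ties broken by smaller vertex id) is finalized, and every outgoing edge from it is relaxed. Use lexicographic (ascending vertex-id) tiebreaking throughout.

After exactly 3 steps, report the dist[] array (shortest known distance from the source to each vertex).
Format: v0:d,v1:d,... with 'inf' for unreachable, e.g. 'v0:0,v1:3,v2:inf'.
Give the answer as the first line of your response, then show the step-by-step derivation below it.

v0:inf,v1:inf,v2:27,v3:inf,v4:inf,v5:inf,v6:0,v7:inf,v8:8

step 1: dist = v0:inf,v1:inf,v2:inf,v3:inf,v4:inf,v5:inf,v6:0,v7:inf,v8:8
step 2: dist = v0:inf,v1:inf,v2:27,v3:inf,v4:inf,v5:inf,v6:0,v7:inf,v8:8
step 3: dist = v0:inf,v1:inf,v2:27,v3:inf,v4:inf,v5:inf,v6:0,v7:inf,v8:8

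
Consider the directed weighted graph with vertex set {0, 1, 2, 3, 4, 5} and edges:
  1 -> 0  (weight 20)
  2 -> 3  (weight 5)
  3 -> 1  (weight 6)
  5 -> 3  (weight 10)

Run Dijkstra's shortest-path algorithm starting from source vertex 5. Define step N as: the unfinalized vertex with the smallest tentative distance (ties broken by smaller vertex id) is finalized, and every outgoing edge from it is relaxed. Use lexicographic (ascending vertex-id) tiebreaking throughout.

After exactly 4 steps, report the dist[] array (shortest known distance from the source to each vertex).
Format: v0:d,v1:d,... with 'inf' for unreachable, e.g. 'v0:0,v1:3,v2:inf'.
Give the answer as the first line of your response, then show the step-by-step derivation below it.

v0:36,v1:16,v2:inf,v3:10,v4:inf,v5:0

step 1: dist = v0:inf,v1:inf,v2:inf,v3:10,v4:inf,v5:0
step 2: dist = v0:inf,v1:16,v2:inf,v3:10,v4:inf,v5:0
step 3: dist = v0:36,v1:16,v2:inf,v3:10,v4:inf,v5:0
step 4: dist = v0:36,v1:16,v2:inf,v3:10,v4:inf,v5:0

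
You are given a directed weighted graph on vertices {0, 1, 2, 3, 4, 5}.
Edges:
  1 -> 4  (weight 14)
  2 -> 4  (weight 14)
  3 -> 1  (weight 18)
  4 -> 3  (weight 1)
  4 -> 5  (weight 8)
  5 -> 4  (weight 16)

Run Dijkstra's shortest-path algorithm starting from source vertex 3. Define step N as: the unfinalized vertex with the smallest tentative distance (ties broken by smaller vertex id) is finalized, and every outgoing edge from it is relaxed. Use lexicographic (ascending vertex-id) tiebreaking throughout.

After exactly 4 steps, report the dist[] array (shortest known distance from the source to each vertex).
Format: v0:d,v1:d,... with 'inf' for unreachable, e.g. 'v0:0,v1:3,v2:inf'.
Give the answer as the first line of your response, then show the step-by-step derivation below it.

v0:inf,v1:18,v2:inf,v3:0,v4:32,v5:40

step 1: dist = v0:inf,v1:18,v2:inf,v3:0,v4:inf,v5:inf
step 2: dist = v0:inf,v1:18,v2:inf,v3:0,v4:32,v5:inf
step 3: dist = v0:inf,v1:18,v2:inf,v3:0,v4:32,v5:40
step 4: dist = v0:inf,v1:18,v2:inf,v3:0,v4:32,v5:40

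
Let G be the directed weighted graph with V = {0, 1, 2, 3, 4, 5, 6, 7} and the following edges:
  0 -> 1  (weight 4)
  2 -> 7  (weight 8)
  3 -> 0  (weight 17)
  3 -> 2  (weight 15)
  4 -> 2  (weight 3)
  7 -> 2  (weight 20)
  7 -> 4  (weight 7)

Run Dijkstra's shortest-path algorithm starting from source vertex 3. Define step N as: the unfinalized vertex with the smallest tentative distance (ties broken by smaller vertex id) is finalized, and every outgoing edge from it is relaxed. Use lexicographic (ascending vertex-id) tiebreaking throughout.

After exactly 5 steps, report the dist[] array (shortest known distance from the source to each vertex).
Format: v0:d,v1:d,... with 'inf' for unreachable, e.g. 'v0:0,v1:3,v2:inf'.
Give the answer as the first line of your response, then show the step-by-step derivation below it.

v0:17,v1:21,v2:15,v3:0,v4:30,v5:inf,v6:inf,v7:23

step 1: dist = v0:17,v1:inf,v2:15,v3:0,v4:inf,v5:inf,v6:inf,v7:inf
step 2: dist = v0:17,v1:inf,v2:15,v3:0,v4:inf,v5:inf,v6:inf,v7:23
step 3: dist = v0:17,v1:21,v2:15,v3:0,v4:inf,v5:inf,v6:inf,v7:23
step 4: dist = v0:17,v1:21,v2:15,v3:0,v4:inf,v5:inf,v6:inf,v7:23
step 5: dist = v0:17,v1:21,v2:15,v3:0,v4:30,v5:inf,v6:inf,v7:23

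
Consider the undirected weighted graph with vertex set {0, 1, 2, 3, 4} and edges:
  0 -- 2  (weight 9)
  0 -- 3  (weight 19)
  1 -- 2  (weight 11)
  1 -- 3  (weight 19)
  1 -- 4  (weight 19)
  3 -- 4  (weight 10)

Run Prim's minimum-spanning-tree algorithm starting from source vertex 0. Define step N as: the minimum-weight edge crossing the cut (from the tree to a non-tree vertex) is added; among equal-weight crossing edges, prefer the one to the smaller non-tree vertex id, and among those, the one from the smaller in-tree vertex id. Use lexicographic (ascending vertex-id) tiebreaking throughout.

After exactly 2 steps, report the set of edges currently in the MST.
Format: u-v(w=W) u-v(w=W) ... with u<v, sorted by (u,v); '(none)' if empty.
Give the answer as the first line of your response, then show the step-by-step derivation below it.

0-2(w=9) 1-2(w=11)

step 1: add edge 0-2 (w=9); MST = {0-2(w=9)}
step 2: add edge 1-2 (w=11); MST = {0-2(w=9) 1-2(w=11)}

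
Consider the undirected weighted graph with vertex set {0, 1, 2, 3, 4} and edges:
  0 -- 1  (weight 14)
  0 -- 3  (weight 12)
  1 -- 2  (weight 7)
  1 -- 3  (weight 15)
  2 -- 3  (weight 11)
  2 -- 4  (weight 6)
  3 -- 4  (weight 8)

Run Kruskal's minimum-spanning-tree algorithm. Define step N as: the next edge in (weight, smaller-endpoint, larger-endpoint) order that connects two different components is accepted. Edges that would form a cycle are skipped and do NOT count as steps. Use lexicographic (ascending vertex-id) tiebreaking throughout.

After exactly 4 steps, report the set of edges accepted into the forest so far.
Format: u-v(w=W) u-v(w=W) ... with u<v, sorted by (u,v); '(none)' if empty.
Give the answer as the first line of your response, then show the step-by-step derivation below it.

0-3(w=12) 1-2(w=7) 2-4(w=6) 3-4(w=8)

step 1: add edge 2-4 (w=6); MST = {2-4(w=6)}
step 2: add edge 1-2 (w=7); MST = {1-2(w=7) 2-4(w=6)}
step 3: add edge 3-4 (w=8); MST = {1-2(w=7) 2-4(w=6) 3-4(w=8)}
step 4: add edge 0-3 (w=12); MST = {0-3(w=12) 1-2(w=7) 2-4(w=6) 3-4(w=8)}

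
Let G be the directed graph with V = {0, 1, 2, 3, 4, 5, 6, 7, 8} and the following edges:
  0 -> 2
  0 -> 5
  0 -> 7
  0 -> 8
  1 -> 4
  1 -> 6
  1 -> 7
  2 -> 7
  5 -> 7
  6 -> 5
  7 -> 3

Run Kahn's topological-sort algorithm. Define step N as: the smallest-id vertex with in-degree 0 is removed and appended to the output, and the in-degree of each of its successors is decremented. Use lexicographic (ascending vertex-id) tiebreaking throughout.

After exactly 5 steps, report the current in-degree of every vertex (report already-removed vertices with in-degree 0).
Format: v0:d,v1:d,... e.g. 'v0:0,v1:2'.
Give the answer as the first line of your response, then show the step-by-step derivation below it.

v0:0,v1:0,v2:0,v3:1,v4:0,v5:0,v6:0,v7:1,v8:0

step 1: output 0; order=[0]; indeg=(0,0,0,1,1,1,1,3,0)
step 2: output 1; order=[0,1]; indeg=(0,0,0,1,0,1,0,2,0)
step 3: output 2; order=[0,1,2]; indeg=(0,0,0,1,0,1,0,1,0)
step 4: output 4; order=[0,1,2,4]; indeg=(0,0,0,1,0,1,0,1,0)
step 5: output 6; order=[0,1,2,4,6]; indeg=(0,0,0,1,0,0,0,1,0)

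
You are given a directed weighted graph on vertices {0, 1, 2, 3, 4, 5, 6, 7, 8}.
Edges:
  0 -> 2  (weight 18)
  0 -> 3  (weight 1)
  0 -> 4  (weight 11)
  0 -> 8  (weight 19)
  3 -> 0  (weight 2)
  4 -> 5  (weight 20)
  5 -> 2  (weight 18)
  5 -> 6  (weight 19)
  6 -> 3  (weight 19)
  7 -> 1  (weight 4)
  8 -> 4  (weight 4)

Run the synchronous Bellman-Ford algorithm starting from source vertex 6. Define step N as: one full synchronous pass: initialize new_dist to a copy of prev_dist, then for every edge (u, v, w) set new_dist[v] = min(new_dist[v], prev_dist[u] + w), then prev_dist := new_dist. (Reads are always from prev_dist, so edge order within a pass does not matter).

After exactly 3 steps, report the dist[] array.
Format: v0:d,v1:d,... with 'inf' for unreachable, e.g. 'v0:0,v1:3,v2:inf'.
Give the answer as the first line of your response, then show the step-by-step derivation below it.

v0:21,v1:inf,v2:39,v3:19,v4:32,v5:inf,v6:0,v7:inf,v8:40

step 1: dist = v0:inf,v1:inf,v2:inf,v3:19,v4:inf,v5:inf,v6:0,v7:inf,v8:inf
step 2: dist = v0:21,v1:inf,v2:inf,v3:19,v4:inf,v5:inf,v6:0,v7:inf,v8:inf
step 3: dist = v0:21,v1:inf,v2:39,v3:19,v4:32,v5:inf,v6:0,v7:inf,v8:40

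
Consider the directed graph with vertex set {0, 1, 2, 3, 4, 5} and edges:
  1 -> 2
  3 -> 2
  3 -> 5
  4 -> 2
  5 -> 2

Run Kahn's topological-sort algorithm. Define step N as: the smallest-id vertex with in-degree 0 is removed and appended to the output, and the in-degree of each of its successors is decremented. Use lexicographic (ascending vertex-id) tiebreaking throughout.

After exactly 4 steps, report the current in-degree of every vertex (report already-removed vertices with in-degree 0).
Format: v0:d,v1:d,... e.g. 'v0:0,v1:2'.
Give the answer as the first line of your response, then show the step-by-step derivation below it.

v0:0,v1:0,v2:1,v3:0,v4:0,v5:0

step 1: output 0; order=[0]; indeg=(0,0,4,0,0,1)
step 2: output 1; order=[0,1]; indeg=(0,0,3,0,0,1)
step 3: output 3; order=[0,1,3]; indeg=(0,0,2,0,0,0)
step 4: output 4; order=[0,1,3,4]; indeg=(0,0,1,0,0,0)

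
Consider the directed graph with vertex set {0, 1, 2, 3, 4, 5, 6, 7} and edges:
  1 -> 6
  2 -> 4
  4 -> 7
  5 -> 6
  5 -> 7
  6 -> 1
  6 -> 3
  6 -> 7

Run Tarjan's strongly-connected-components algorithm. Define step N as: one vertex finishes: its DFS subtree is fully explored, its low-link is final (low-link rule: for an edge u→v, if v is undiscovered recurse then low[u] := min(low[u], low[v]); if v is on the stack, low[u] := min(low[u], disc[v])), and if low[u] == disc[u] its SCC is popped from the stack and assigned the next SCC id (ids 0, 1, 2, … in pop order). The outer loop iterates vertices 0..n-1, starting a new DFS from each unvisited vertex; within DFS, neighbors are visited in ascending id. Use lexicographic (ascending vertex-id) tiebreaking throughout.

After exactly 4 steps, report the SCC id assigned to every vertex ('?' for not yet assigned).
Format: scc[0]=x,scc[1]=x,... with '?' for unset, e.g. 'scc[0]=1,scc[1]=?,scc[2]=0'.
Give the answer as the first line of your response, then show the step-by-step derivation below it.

scc[0]=0,scc[1]=?,scc[2]=?,scc[3]=1,scc[4]=?,scc[5]=?,scc[6]=?,scc[7]=2

step 1: low=(low[0]=0,low[1]=?,low[2]=?,low[3]=?,low[4]=?,low[5]=?,low[6]=?,low[7]=?); scc=(scc[0]=0,scc[1]=?,scc[2]=?,scc[3]=?,scc[4]=?,scc[5]=?,scc[6]=?,scc[7]=?)
step 2: low=(low[0]=0,low[1]=1,low[2]=?,low[3]=3,low[4]=?,low[5]=?,low[6]=1,low[7]=?); scc=(scc[0]=0,scc[1]=?,scc[2]=?,scc[3]=1,scc[4]=?,scc[5]=?,scc[6]=?,scc[7]=?)
step 3: low=(low[0]=0,low[1]=1,low[2]=?,low[3]=3,low[4]=?,low[5]=?,low[6]=1,low[7]=4); scc=(scc[0]=0,scc[1]=?,scc[2]=?,scc[3]=1,scc[4]=?,scc[5]=?,scc[6]=?,scc[7]=2)
step 4: low=(low[0]=0,low[1]=1,low[2]=?,low[3]=3,low[4]=?,low[5]=?,low[6]=1,low[7]=4); scc=(scc[0]=0,scc[1]=?,scc[2]=?,scc[3]=1,scc[4]=?,scc[5]=?,scc[6]=?,scc[7]=2)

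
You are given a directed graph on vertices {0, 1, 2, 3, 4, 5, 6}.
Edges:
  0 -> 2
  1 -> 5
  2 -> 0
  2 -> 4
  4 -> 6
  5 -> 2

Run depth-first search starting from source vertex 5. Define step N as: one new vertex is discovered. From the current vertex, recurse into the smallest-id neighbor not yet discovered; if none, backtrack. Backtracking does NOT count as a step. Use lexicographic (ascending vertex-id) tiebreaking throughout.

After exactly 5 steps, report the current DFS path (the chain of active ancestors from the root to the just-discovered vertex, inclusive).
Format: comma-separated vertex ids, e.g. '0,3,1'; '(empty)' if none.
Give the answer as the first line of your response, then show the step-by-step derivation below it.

5,2,4,6

step 1: discover 5; path=5; order=5
step 2: discover 2; path=5>2; order=5,2
step 3: discover 0; path=5>2>0; order=5,2,0
step 4: discover 4; path=5>2>4; order=5,2,0,4
step 5: discover 6; path=5>2>4>6; order=5,2,0,4,6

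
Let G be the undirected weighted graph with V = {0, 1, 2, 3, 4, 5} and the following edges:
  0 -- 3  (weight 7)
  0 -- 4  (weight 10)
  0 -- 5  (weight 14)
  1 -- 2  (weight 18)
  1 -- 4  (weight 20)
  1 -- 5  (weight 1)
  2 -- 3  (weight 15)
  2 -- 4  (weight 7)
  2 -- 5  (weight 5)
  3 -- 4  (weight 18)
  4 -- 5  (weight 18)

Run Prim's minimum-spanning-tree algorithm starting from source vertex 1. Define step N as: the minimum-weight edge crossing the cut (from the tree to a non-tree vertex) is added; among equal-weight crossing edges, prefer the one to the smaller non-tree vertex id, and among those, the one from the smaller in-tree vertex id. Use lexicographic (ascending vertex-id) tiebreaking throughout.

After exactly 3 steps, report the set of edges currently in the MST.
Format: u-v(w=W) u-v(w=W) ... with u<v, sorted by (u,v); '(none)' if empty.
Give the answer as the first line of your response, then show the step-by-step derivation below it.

1-5(w=1) 2-4(w=7) 2-5(w=5)

step 1: add edge 1-5 (w=1); MST = {1-5(w=1)}
step 2: add edge 2-5 (w=5); MST = {1-5(w=1) 2-5(w=5)}
step 3: add edge 2-4 (w=7); MST = {1-5(w=1) 2-4(w=7) 2-5(w=5)}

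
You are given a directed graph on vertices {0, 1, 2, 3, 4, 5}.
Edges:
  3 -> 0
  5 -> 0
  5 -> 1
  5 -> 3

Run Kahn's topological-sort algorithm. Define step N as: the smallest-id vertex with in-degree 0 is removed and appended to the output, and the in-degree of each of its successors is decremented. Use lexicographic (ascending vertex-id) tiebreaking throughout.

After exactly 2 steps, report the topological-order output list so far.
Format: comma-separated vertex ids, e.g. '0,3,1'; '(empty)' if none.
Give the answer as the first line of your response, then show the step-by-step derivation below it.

2,4

step 1: output 2; order=[2]; indeg=(2,1,0,1,0,0)
step 2: output 4; order=[2,4]; indeg=(2,1,0,1,0,0)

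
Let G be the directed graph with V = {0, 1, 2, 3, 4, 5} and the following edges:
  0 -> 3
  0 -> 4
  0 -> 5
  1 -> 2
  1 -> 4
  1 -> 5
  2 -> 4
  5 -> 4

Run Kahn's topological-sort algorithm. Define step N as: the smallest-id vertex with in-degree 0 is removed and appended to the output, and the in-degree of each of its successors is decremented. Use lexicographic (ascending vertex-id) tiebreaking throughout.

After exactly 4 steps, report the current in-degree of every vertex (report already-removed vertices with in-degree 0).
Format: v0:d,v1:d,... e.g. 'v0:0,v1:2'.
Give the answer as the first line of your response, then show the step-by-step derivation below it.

v0:0,v1:0,v2:0,v3:0,v4:1,v5:0

step 1: output 0; order=[0]; indeg=(0,0,1,0,3,1)
step 2: output 1; order=[0,1]; indeg=(0,0,0,0,2,0)
step 3: output 2; order=[0,1,2]; indeg=(0,0,0,0,1,0)
step 4: output 3; order=[0,1,2,3]; indeg=(0,0,0,0,1,0)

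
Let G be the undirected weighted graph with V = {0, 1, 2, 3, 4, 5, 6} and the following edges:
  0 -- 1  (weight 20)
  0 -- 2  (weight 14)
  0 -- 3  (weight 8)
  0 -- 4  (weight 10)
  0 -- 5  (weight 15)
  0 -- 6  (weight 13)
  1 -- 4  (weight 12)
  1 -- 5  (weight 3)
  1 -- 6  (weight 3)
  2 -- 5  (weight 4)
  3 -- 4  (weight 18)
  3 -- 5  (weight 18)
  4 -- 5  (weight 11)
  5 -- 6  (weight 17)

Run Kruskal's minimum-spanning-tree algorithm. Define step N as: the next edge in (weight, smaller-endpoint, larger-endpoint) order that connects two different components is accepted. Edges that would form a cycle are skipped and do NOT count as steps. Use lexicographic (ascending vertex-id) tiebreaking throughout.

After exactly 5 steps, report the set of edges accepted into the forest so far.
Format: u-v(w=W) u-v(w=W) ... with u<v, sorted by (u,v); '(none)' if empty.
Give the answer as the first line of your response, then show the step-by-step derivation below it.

0-3(w=8) 0-4(w=10) 1-5(w=3) 1-6(w=3) 2-5(w=4)

step 1: add edge 1-5 (w=3); MST = {1-5(w=3)}
step 2: add edge 1-6 (w=3); MST = {1-5(w=3) 1-6(w=3)}
step 3: add edge 2-5 (w=4); MST = {1-5(w=3) 1-6(w=3) 2-5(w=4)}
step 4: add edge 0-3 (w=8); MST = {0-3(w=8) 1-5(w=3) 1-6(w=3) 2-5(w=4)}
step 5: add edge 0-4 (w=10); MST = {0-3(w=8) 0-4(w=10) 1-5(w=3) 1-6(w=3) 2-5(w=4)}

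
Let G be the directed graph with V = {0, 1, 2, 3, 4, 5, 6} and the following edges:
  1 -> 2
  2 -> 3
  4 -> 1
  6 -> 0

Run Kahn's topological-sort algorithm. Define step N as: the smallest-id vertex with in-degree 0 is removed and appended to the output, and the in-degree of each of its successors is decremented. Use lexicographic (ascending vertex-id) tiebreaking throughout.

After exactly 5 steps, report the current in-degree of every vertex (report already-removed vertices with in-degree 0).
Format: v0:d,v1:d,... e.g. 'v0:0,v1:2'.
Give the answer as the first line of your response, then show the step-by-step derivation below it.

v0:1,v1:0,v2:0,v3:0,v4:0,v5:0,v6:0

step 1: output 4; order=[4]; indeg=(1,0,1,1,0,0,0)
step 2: output 1; order=[4,1]; indeg=(1,0,0,1,0,0,0)
step 3: output 2; order=[4,1,2]; indeg=(1,0,0,0,0,0,0)
step 4: output 3; order=[4,1,2,3]; indeg=(1,0,0,0,0,0,0)
step 5: output 5; order=[4,1,2,3,5]; indeg=(1,0,0,0,0,0,0)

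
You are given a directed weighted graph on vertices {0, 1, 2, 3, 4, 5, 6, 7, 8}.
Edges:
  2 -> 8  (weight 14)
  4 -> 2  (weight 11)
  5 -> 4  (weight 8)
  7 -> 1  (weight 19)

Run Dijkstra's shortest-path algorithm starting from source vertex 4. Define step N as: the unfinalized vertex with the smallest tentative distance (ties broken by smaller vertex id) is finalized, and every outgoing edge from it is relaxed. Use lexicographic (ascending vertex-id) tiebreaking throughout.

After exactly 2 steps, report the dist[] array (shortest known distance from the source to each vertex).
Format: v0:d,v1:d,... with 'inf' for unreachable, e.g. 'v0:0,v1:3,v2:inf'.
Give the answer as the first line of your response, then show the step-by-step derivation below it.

v0:inf,v1:inf,v2:11,v3:inf,v4:0,v5:inf,v6:inf,v7:inf,v8:25

step 1: dist = v0:inf,v1:inf,v2:11,v3:inf,v4:0,v5:inf,v6:inf,v7:inf,v8:inf
step 2: dist = v0:inf,v1:inf,v2:11,v3:inf,v4:0,v5:inf,v6:inf,v7:inf,v8:25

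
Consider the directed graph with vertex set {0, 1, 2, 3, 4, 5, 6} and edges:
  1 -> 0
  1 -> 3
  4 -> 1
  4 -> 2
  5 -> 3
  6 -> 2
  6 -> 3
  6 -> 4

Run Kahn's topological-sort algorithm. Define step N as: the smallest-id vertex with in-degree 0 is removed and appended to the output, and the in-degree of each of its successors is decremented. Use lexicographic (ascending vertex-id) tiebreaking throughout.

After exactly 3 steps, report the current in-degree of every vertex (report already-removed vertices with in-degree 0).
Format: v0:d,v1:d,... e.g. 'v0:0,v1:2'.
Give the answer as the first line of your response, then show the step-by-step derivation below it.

v0:1,v1:0,v2:0,v3:1,v4:0,v5:0,v6:0

step 1: output 5; order=[5]; indeg=(1,1,2,2,1,0,0)
step 2: output 6; order=[5,6]; indeg=(1,1,1,1,0,0,0)
step 3: output 4; order=[5,6,4]; indeg=(1,0,0,1,0,0,0)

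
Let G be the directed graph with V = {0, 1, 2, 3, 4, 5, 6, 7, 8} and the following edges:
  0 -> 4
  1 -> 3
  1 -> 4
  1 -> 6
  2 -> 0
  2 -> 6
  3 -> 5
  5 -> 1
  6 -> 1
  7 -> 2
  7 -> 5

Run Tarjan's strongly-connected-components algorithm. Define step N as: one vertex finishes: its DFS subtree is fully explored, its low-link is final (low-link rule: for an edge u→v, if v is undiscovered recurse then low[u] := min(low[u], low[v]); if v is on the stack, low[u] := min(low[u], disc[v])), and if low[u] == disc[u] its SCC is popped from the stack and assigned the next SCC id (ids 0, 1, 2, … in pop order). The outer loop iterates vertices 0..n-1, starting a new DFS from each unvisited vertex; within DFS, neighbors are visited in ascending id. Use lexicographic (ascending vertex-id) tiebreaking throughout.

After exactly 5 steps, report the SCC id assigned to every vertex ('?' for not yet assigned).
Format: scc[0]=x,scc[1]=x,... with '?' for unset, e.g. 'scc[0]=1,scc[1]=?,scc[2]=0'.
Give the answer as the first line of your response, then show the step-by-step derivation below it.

scc[0]=1,scc[1]=?,scc[2]=?,scc[3]=?,scc[4]=0,scc[5]=?,scc[6]=?,scc[7]=?,scc[8]=?

step 1: low=(low[0]=0,low[1]=?,low[2]=?,low[3]=?,low[4]=1,low[5]=?,low[6]=?,low[7]=?,low[8]=?); scc=(scc[0]=?,scc[1]=?,scc[2]=?,scc[3]=?,scc[4]=0,scc[5]=?,scc[6]=?,scc[7]=?,scc[8]=?)
step 2: low=(low[0]=0,low[1]=?,low[2]=?,low[3]=?,low[4]=1,low[5]=?,low[6]=?,low[7]=?,low[8]=?); scc=(scc[0]=1,scc[1]=?,scc[2]=?,scc[3]=?,scc[4]=0,scc[5]=?,scc[6]=?,scc[7]=?,scc[8]=?)
step 3: low=(low[0]=0,low[1]=2,low[2]=?,low[3]=3,low[4]=1,low[5]=2,low[6]=?,low[7]=?,low[8]=?); scc=(scc[0]=1,scc[1]=?,scc[2]=?,scc[3]=?,scc[4]=0,scc[5]=?,scc[6]=?,scc[7]=?,scc[8]=?)
step 4: low=(low[0]=0,low[1]=2,low[2]=?,low[3]=2,low[4]=1,low[5]=2,low[6]=?,low[7]=?,low[8]=?); scc=(scc[0]=1,scc[1]=?,scc[2]=?,scc[3]=?,scc[4]=0,scc[5]=?,scc[6]=?,scc[7]=?,scc[8]=?)
step 5: low=(low[0]=0,low[1]=2,low[2]=?,low[3]=2,low[4]=1,low[5]=2,low[6]=2,low[7]=?,low[8]=?); scc=(scc[0]=1,scc[1]=?,scc[2]=?,scc[3]=?,scc[4]=0,scc[5]=?,scc[6]=?,scc[7]=?,scc[8]=?)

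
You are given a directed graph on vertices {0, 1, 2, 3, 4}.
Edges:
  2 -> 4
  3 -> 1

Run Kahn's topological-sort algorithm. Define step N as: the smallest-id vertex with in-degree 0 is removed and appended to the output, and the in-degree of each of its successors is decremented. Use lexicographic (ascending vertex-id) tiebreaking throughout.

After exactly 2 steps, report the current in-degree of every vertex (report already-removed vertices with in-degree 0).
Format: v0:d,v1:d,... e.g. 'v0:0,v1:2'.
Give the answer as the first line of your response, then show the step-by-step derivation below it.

v0:0,v1:1,v2:0,v3:0,v4:0

step 1: output 0; order=[0]; indeg=(0,1,0,0,1)
step 2: output 2; order=[0,2]; indeg=(0,1,0,0,0)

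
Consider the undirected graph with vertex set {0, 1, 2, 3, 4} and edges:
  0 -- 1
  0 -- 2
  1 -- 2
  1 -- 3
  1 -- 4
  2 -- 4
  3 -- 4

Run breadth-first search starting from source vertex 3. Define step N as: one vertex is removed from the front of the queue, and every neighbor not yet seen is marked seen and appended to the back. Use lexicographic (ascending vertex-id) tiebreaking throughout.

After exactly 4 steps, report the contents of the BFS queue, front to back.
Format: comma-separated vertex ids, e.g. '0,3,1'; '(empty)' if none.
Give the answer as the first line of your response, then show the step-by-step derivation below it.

2

step 1: dequeue 3; queue=[1,4]; order=3
step 2: dequeue 1; queue=[4,0,2]; order=3,1
step 3: dequeue 4; queue=[0,2]; order=3,1,4
step 4: dequeue 0; queue=[2]; order=3,1,4,0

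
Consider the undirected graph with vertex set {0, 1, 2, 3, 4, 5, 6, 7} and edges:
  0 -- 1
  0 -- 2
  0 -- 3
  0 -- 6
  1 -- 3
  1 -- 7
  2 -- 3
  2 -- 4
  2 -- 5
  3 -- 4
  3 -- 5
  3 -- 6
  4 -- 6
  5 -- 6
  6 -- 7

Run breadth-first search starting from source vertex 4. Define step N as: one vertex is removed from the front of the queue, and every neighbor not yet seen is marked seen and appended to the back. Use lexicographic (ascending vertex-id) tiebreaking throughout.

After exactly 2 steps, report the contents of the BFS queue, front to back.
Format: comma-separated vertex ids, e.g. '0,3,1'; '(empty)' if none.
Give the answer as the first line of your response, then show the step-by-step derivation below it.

3,6,0,5

step 1: dequeue 4; queue=[2,3,6]; order=4
step 2: dequeue 2; queue=[3,6,0,5]; order=4,2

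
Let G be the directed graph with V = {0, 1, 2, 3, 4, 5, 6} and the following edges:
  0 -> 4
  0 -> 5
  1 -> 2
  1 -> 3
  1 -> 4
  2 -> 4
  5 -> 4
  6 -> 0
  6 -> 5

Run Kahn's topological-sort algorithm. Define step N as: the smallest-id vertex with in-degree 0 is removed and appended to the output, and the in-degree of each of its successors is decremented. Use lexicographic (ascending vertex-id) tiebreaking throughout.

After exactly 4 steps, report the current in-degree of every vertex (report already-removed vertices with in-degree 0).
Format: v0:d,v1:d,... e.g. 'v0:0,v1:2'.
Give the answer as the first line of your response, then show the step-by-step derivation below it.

v0:0,v1:0,v2:0,v3:0,v4:2,v5:1,v6:0

step 1: output 1; order=[1]; indeg=(1,0,0,0,3,2,0)
step 2: output 2; order=[1,2]; indeg=(1,0,0,0,2,2,0)
step 3: output 3; order=[1,2,3]; indeg=(1,0,0,0,2,2,0)
step 4: output 6; order=[1,2,3,6]; indeg=(0,0,0,0,2,1,0)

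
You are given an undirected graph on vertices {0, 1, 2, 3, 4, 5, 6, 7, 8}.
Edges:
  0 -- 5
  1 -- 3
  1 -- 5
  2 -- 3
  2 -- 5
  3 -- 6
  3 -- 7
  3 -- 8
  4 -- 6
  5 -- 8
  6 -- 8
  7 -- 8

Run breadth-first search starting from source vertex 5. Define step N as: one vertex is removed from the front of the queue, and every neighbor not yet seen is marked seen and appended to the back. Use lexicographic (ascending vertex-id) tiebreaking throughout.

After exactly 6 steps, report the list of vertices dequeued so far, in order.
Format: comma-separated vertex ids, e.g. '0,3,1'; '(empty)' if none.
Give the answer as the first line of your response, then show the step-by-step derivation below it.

5,0,1,2,8,3

step 1: dequeue 5; queue=[0,1,2,8]; order=5
step 2: dequeue 0; queue=[1,2,8]; order=5,0
step 3: dequeue 1; queue=[2,8,3]; order=5,0,1
step 4: dequeue 2; queue=[8,3]; order=5,0,1,2
step 5: dequeue 8; queue=[3,6,7]; order=5,0,1,2,8
step 6: dequeue 3; queue=[6,7]; order=5,0,1,2,8,3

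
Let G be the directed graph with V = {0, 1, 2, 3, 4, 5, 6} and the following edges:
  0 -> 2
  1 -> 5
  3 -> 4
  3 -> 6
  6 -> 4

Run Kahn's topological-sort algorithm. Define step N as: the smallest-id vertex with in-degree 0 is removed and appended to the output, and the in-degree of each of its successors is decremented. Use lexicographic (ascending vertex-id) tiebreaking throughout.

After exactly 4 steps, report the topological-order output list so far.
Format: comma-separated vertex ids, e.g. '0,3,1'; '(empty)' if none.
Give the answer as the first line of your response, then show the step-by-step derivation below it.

0,1,2,3

step 1: output 0; order=[0]; indeg=(0,0,0,0,2,1,1)
step 2: output 1; order=[0,1]; indeg=(0,0,0,0,2,0,1)
step 3: output 2; order=[0,1,2]; indeg=(0,0,0,0,2,0,1)
step 4: output 3; order=[0,1,2,3]; indeg=(0,0,0,0,1,0,0)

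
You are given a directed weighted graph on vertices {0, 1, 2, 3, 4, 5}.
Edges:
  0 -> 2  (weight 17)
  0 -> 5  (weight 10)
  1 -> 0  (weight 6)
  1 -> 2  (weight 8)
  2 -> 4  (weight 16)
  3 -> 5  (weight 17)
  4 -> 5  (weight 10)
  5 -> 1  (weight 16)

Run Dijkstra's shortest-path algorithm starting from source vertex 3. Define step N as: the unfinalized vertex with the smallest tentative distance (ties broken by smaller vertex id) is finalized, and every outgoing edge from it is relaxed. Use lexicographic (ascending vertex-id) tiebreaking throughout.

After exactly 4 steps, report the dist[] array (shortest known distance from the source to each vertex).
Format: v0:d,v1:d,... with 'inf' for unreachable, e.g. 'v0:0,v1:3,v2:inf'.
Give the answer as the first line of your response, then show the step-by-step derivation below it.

v0:39,v1:33,v2:41,v3:0,v4:inf,v5:17

step 1: dist = v0:inf,v1:inf,v2:inf,v3:0,v4:inf,v5:17
step 2: dist = v0:inf,v1:33,v2:inf,v3:0,v4:inf,v5:17
step 3: dist = v0:39,v1:33,v2:41,v3:0,v4:inf,v5:17
step 4: dist = v0:39,v1:33,v2:41,v3:0,v4:inf,v5:17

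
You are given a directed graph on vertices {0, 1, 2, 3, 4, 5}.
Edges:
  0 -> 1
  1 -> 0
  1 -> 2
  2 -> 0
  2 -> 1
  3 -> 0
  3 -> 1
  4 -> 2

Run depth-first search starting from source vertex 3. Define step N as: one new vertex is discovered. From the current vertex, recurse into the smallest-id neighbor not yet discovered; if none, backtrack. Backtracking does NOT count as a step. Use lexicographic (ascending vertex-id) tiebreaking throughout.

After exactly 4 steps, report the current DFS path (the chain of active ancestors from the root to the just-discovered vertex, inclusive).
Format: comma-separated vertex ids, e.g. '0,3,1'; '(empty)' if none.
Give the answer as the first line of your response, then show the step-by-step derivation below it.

3,0,1,2

step 1: discover 3; path=3; order=3
step 2: discover 0; path=3>0; order=3,0
step 3: discover 1; path=3>0>1; order=3,0,1
step 4: discover 2; path=3>0>1>2; order=3,0,1,2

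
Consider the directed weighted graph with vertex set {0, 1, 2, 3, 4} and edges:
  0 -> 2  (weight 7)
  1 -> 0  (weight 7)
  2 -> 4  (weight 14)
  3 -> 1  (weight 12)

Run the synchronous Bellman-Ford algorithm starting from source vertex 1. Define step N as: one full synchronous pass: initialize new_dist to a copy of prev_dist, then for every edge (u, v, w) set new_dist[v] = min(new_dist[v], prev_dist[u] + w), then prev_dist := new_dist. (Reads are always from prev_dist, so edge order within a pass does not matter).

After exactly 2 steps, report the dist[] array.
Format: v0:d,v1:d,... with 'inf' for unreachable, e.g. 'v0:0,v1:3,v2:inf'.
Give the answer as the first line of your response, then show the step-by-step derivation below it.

v0:7,v1:0,v2:14,v3:inf,v4:inf

step 1: dist = v0:7,v1:0,v2:inf,v3:inf,v4:inf
step 2: dist = v0:7,v1:0,v2:14,v3:inf,v4:inf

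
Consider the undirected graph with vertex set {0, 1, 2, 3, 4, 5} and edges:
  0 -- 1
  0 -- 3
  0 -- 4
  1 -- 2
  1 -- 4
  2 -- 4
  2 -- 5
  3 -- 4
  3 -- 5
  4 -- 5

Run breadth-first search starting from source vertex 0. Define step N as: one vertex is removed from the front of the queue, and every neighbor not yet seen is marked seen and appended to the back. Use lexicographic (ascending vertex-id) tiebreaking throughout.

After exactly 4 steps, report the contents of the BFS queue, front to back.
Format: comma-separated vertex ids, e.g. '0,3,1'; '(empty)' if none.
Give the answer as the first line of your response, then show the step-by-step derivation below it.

2,5

step 1: dequeue 0; queue=[1,3,4]; order=0
step 2: dequeue 1; queue=[3,4,2]; order=0,1
step 3: dequeue 3; queue=[4,2,5]; order=0,1,3
step 4: dequeue 4; queue=[2,5]; order=0,1,3,4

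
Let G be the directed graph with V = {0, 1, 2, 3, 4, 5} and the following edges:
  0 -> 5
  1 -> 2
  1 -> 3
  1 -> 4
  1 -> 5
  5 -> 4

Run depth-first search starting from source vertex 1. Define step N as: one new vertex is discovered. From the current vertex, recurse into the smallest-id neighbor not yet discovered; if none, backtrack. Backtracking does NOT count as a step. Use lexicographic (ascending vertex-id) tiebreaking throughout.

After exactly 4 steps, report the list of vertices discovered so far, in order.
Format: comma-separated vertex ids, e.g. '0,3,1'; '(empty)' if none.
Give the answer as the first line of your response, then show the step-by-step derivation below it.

1,2,3,4

step 1: discover 1; path=1; order=1
step 2: discover 2; path=1>2; order=1,2
step 3: discover 3; path=1>3; order=1,2,3
step 4: discover 4; path=1>4; order=1,2,3,4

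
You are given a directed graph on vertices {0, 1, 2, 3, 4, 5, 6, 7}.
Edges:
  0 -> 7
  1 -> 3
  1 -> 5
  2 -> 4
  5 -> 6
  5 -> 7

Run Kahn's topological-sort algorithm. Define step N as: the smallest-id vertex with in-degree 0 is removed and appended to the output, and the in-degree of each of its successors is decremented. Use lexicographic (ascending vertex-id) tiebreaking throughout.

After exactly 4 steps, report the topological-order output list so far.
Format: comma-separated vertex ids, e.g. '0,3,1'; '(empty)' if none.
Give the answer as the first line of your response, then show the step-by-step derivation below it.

0,1,2,3

step 1: output 0; order=[0]; indeg=(0,0,0,1,1,1,1,1)
step 2: output 1; order=[0,1]; indeg=(0,0,0,0,1,0,1,1)
step 3: output 2; order=[0,1,2]; indeg=(0,0,0,0,0,0,1,1)
step 4: output 3; order=[0,1,2,3]; indeg=(0,0,0,0,0,0,1,1)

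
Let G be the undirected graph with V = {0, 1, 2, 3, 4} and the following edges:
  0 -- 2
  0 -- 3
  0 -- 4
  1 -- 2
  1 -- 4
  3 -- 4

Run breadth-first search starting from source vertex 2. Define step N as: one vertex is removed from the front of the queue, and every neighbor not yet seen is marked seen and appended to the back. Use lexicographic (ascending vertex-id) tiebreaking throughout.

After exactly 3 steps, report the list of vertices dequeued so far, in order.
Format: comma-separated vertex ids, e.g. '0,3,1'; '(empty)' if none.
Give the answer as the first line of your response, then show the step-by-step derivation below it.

2,0,1

step 1: dequeue 2; queue=[0,1]; order=2
step 2: dequeue 0; queue=[1,3,4]; order=2,0
step 3: dequeue 1; queue=[3,4]; order=2,0,1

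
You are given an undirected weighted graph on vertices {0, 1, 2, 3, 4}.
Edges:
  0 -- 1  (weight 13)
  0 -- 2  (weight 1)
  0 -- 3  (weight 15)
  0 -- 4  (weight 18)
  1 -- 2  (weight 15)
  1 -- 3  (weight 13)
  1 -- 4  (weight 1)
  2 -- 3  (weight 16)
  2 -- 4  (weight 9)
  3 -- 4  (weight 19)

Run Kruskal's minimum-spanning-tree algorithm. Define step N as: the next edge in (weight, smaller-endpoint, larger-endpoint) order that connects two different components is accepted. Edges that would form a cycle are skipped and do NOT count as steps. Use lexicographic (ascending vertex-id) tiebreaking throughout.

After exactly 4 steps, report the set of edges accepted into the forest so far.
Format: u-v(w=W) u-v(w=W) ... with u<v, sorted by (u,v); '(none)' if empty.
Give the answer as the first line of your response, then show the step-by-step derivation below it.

0-2(w=1) 1-3(w=13) 1-4(w=1) 2-4(w=9)

step 1: add edge 0-2 (w=1); MST = {0-2(w=1)}
step 2: add edge 1-4 (w=1); MST = {0-2(w=1) 1-4(w=1)}
step 3: add edge 2-4 (w=9); MST = {0-2(w=1) 1-4(w=1) 2-4(w=9)}
step 4: add edge 1-3 (w=13); MST = {0-2(w=1) 1-3(w=13) 1-4(w=1) 2-4(w=9)}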